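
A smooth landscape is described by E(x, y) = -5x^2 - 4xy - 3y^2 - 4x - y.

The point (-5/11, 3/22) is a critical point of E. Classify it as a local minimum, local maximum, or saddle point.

The Hessian of E is constant: H = [[-10, -4], [-4, -6]].
det(H) = (-10)·(-6) − (-4)² = 44.
det(H) > 0 and tr(H) = -16 < 0, so H is negative definite and the point is a local maximum.

local maximum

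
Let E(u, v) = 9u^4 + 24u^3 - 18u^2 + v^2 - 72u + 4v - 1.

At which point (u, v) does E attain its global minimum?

(1, -2)

E(u,v) separates as P(u) + Q(v) − 1, so its minimum is min P + min Q − 1.
P'(u) = 36(u - 1)(u + 1)(u + 2) vanishes at u ∈ {-2, -1, 1}; Q'(v) = 2v + 4 vanishes at v ∈ {-2}.
Local minima of P (where P''>0): P(-2)=24, P(1)=-57. Local minima of Q: Q(-2)=-4.
So the global minimum of E is P(1) + Q(-2) − 1 = -57 − 4 − 1 = -62, attained at (1, -2).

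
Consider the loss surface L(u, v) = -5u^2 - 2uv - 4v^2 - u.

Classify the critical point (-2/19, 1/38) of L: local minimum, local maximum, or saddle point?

The Hessian of L is constant: H = [[-10, -2], [-2, -8]].
det(H) = (-10)·(-8) − (-2)² = 76.
det(H) > 0 and tr(H) = -18 < 0, so H is negative definite and the point is a local maximum.

local maximum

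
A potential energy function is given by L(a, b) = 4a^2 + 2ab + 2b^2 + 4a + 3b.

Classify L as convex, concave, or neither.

convex

L is quadratic, so its Hessian is the constant matrix H = [[8, 2], [2, 4]].
det(H) = 28, tr(H) = 12.
det(H) > 0 and tr(H) > 0, so H is positive definite everywhere: convex.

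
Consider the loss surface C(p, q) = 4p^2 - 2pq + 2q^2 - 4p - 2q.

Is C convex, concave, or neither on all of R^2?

convex

C is quadratic, so its Hessian is the constant matrix H = [[8, -2], [-2, 4]].
det(H) = 28, tr(H) = 12.
det(H) > 0 and tr(H) > 0, so H is positive definite everywhere: convex.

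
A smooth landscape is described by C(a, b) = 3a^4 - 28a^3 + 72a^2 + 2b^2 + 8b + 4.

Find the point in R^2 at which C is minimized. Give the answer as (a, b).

(0, -2)

C(a,b) separates as P(a) + Q(b) + 4, so its minimum is min P + min Q + 4.
P'(a) = 12a(a - 4)(a - 3) vanishes at a ∈ {0, 3, 4}; Q'(b) = 4b + 8 vanishes at b ∈ {-2}.
Local minima of P (where P''>0): P(0)=0, P(4)=128. Local minima of Q: Q(-2)=-8.
So the global minimum of C is P(0) + Q(-2) + 4 = 0 − 8 + 4 = -4, attained at (0, -2).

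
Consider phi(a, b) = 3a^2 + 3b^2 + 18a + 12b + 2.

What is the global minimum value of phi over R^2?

phi(a,b) separates as P(a) + Q(b) + 2, so its minimum is min P + min Q + 2.
P'(a) = 6a + 18 vanishes at a ∈ {-3}; Q'(b) = 6b + 12 vanishes at b ∈ {-2}.
Local minima of P (where P''>0): P(-3)=-27. Local minima of Q: Q(-2)=-12.
So the global minimum of phi is P(-3) + Q(-2) + 2 = -27 − 12 + 2 = -37, attained at (-3, -2).

-37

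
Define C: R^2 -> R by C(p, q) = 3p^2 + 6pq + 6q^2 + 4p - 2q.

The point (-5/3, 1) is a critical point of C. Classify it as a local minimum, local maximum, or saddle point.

local minimum

The Hessian of C is constant: H = [[6, 6], [6, 12]].
det(H) = 6·12 − 6² = 36.
det(H) > 0 and tr(H) = 18 > 0, so H is positive definite and the point is a local minimum.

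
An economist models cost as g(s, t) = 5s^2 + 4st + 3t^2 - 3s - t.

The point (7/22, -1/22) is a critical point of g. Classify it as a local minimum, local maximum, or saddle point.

The Hessian of g is constant: H = [[10, 4], [4, 6]].
det(H) = 10·6 − 4² = 44.
det(H) > 0 and tr(H) = 16 > 0, so H is positive definite and the point is a local minimum.

local minimum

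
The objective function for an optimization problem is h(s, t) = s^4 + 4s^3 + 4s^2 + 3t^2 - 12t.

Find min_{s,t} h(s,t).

-12

h(s,t) separates as P(s) + Q(t), so its minimum is min P + min Q.
P'(s) = 4s(s + 1)(s + 2) vanishes at s ∈ {-2, -1, 0}; Q'(t) = 6(t - 2) vanishes at t ∈ {2}.
Local minima of P (where P''>0): P(-2)=0, P(0)=0. Local minima of Q: Q(2)=-12.
So the global minimum of h is P(-2) + Q(2) = 0 − 12 = -12, attained at (-2, 2).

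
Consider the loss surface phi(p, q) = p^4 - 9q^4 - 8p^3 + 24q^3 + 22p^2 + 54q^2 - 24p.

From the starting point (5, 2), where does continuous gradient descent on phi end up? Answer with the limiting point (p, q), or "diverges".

phi is separable, so gradient descent decouples: p follows -∂phi/∂p, q follows -∂phi/∂q.
∂phi/∂p = 4(p - 3)(p - 2)(p - 1); at p=5 this is 96, so p decreases.
∂phi/∂q = -36q(q - 3)(q + 1); at q=2 this is 216, so q decreases.
p converges to its nearest critical value 3 (a local min of the p-part); q converges to 0. The iterate converges to (3, 0).

(3, 0)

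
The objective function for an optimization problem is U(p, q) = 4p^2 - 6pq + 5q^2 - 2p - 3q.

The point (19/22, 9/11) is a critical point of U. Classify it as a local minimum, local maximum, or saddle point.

local minimum

The Hessian of U is constant: H = [[8, -6], [-6, 10]].
det(H) = 8·10 − (-6)² = 44.
det(H) > 0 and tr(H) = 18 > 0, so H is positive definite and the point is a local minimum.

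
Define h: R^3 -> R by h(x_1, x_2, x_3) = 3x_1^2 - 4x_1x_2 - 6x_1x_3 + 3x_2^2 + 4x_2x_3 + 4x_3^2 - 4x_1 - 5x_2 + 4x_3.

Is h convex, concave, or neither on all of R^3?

h is quadratic, so its Hessian is the constant matrix H = [[6, -4, -6], [-4, 6, 4], [-6, 4, 8]].
Leading principal minors: 6, 20, 40.
All positive ⇒ H ≻ 0 ⇒ convex.

convex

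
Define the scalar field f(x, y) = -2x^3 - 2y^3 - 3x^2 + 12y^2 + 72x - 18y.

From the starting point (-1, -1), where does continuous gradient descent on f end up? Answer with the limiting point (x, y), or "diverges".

(-4, 1)

f is separable, so gradient descent decouples: x follows -∂f/∂x, y follows -∂f/∂y.
∂f/∂x = -6(x - 3)(x + 4); at x=-1 this is 72, so x decreases.
∂f/∂y = -6(y - 3)(y - 1); at y=-1 this is -48, so y increases.
x converges to its nearest critical value -4 (a local min of the x-part); y converges to 1. The iterate converges to (-4, 1).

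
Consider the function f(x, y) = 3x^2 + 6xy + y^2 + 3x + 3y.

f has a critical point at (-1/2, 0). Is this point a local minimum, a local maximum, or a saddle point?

saddle point

The Hessian of f is constant: H = [[6, 6], [6, 2]].
det(H) = 6·2 − 6² = -24.
Since det(H) < 0, H is indefinite and the critical point is a saddle point.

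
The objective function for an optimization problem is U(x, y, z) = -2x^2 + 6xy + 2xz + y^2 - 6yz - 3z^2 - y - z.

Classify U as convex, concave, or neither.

U is quadratic, so its Hessian is the constant matrix H = [[-4, 6, 2], [6, 2, -6], [2, -6, -6]].
Leading principal minors: -4, -44, 256.
Neither pattern holds ⇒ H is indefinite ⇒ neither convex nor concave.

neither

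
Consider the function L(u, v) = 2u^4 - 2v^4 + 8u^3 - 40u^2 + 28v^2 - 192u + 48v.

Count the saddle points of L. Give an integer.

L separates as a function of u plus a function of v, so ∇L=0 decouples.
∂L/∂u = 8(u - 3)(u + 2)(u + 4) = 0 at u ∈ {-4, -2, 3}; ∂L/∂v = -8(v - 3)(v + 1)(v + 2) = 0 at v ∈ {-2, -1, 3}.
The Hessian is diagonal: diag(L_uu, L_vv). Second derivatives: L_uu(-4)=112, L_uu(-2)=-80, L_uu(3)=280; L_vv(-2)=-40, L_vv(-1)=32, L_vv(3)=-160.
Saddle points occur where the two diagonal entries have opposite signs: (-4, -2), (-4, 3), (-2, -1), (3, -2), (3, 3). Count: 5.

5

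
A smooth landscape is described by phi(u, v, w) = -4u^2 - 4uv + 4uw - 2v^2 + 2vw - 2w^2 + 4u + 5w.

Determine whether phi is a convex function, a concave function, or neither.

concave

phi is quadratic, so its Hessian is the constant matrix H = [[-8, -4, 4], [-4, -4, 2], [4, 2, -4]].
Leading principal minors: -8, 16, -32.
Signs alternate −, +, − ⇒ H ≺ 0 ⇒ concave.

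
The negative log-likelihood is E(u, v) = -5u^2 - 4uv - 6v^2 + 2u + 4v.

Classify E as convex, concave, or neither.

E is quadratic, so its Hessian is the constant matrix H = [[-10, -4], [-4, -12]].
det(H) = 104, tr(H) = -22.
det(H) > 0 and tr(H) < 0, so H is negative definite everywhere: concave.

concave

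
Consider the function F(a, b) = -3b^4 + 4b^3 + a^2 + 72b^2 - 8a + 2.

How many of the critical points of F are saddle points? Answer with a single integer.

2

F separates as a function of a plus a function of b, so ∇F=0 decouples.
∂F/∂a = 2(a - 4) = 0 at a ∈ {4}; ∂F/∂b = -12b(b - 4)(b + 3) = 0 at b ∈ {-3, 0, 4}.
The Hessian is diagonal: diag(F_aa, F_bb). Second derivatives: F_aa(4)=2; F_bb(-3)=-252, F_bb(0)=144, F_bb(4)=-336.
Saddle points occur where the two diagonal entries have opposite signs: (4, -3), (4, 4). Count: 2.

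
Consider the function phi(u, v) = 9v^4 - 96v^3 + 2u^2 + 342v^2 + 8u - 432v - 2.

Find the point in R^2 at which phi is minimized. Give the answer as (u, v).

(-2, 1)

phi(u,v) separates as P(u) + Q(v) − 2, so its minimum is min P + min Q − 2.
P'(u) = 4u + 8 vanishes at u ∈ {-2}; Q'(v) = 36(v - 4)(v - 3)(v - 1) vanishes at v ∈ {1, 3, 4}.
Local minima of P (where P''>0): P(-2)=-8. Local minima of Q: Q(1)=-177, Q(4)=-96.
So the global minimum of phi is P(-2) + Q(1) − 2 = -8 − 177 − 2 = -187, attained at (-2, 1).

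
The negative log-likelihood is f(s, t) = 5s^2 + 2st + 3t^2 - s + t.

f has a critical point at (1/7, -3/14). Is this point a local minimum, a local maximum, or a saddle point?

The Hessian of f is constant: H = [[10, 2], [2, 6]].
det(H) = 10·6 − 2² = 56.
det(H) > 0 and tr(H) = 16 > 0, so H is positive definite and the point is a local minimum.

local minimum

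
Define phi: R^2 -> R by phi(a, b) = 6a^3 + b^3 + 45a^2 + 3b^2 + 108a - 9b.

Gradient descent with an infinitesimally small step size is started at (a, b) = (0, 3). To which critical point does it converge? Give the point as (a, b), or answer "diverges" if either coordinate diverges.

(-2, 1)

phi is separable, so gradient descent decouples: a follows -∂phi/∂a, b follows -∂phi/∂b.
∂phi/∂a = 18(a + 2)(a + 3); at a=0 this is 108, so a decreases.
∂phi/∂b = 3(b - 1)(b + 3); at b=3 this is 36, so b decreases.
a converges to its nearest critical value -2 (a local min of the a-part); b converges to 1. The iterate converges to (-2, 1).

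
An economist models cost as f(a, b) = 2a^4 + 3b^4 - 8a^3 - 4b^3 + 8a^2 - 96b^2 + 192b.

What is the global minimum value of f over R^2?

-1280

f(a,b) separates as P(a) + Q(b), so its minimum is min P + min Q.
P'(a) = 8a(a - 2)(a - 1) vanishes at a ∈ {0, 1, 2}; Q'(b) = 12(b - 4)(b - 1)(b + 4) vanishes at b ∈ {-4, 1, 4}.
Local minima of P (where P''>0): P(0)=0, P(2)=0. Local minima of Q: Q(-4)=-1280, Q(4)=-256.
So the global minimum of f is P(0) + Q(-4) = 0 − 1280 = -1280, attained at (0, -4).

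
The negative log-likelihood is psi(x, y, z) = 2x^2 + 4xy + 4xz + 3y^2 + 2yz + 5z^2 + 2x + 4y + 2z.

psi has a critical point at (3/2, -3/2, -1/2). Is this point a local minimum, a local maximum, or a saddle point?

The Hessian is constant: H = [[4, 4, 4], [4, 6, 2], [4, 2, 10]].
Leading principal minors: Δ₁ = 4, Δ₂ = 8, Δ₃ = 32.
All leading minors are positive, so H is positive definite: a local minimum.

local minimum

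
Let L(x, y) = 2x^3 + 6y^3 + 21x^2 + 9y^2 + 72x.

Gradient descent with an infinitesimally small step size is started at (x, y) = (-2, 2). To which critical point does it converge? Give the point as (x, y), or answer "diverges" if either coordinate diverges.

L is separable, so gradient descent decouples: x follows -∂L/∂x, y follows -∂L/∂y.
∂L/∂x = 6(x + 3)(x + 4); at x=-2 this is 12, so x decreases.
∂L/∂y = 18y(y + 1); at y=2 this is 108, so y decreases.
x converges to its nearest critical value -3 (a local min of the x-part); y converges to 0. The iterate converges to (-3, 0).

(-3, 0)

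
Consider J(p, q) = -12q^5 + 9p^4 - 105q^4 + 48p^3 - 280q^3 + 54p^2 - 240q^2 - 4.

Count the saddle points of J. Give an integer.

6

J separates as a function of p plus a function of q, so ∇J=0 decouples.
∂J/∂p = 36p(p + 1)(p + 3) = 0 at p ∈ {-3, -1, 0}; ∂J/∂q = -60q(q + 1)(q + 2)(q + 4) = 0 at q ∈ {-4, -2, -1, 0}.
The Hessian is diagonal: diag(J_pp, J_qq). Second derivatives: J_pp(-3)=216, J_pp(-1)=-72, J_pp(0)=108; J_qq(-4)=1440, J_qq(-2)=-240, J_qq(-1)=180, J_qq(0)=-480.
Saddle points occur where the two diagonal entries have opposite signs: (-3, -2), (-3, 0), (-1, -4), (-1, -1), (0, -2), (0, 0). Count: 6.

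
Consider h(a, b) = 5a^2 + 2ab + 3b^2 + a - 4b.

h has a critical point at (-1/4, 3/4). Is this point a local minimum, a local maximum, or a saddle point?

The Hessian of h is constant: H = [[10, 2], [2, 6]].
det(H) = 10·6 − 2² = 56.
det(H) > 0 and tr(H) = 16 > 0, so H is positive definite and the point is a local minimum.

local minimum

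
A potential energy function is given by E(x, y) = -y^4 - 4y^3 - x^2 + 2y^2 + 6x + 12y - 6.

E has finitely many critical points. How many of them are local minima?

E separates as a function of x plus a function of y, so ∇E=0 decouples.
∂E/∂x = -2(x - 3) = 0 at x ∈ {3}; ∂E/∂y = -4(y - 1)(y + 1)(y + 3) = 0 at y ∈ {-3, -1, 1}.
The Hessian is diagonal: diag(E_xx, E_yy). Second derivatives: E_xx(3)=-2; E_yy(-3)=-32, E_yy(-1)=16, E_yy(1)=-32.
Local minima occur where both diagonal entries positive: none. Count: 0.

0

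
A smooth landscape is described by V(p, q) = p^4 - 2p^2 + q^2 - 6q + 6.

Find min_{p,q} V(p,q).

V(p,q) separates as A(p) + B(q) + 6, so its minimum is min A + min B + 6.
A'(p) = 4p(p - 1)(p + 1) vanishes at p ∈ {-1, 0, 1}; B'(q) = 2q - 6 vanishes at q ∈ {3}.
Local minima of A (where A''>0): A(-1)=-1, A(1)=-1. Local minima of B: B(3)=-9.
So the global minimum of V is A(-1) + B(3) + 6 = -1 − 9 + 6 = -4, attained at (-1, 3).

-4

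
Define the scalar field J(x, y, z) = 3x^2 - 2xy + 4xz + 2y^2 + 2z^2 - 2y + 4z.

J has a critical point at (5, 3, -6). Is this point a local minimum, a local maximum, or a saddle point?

local minimum

The Hessian is constant: H = [[6, -2, 4], [-2, 4, 0], [4, 0, 4]].
Leading principal minors: Δ₁ = 6, Δ₂ = 20, Δ₃ = 16.
All leading minors are positive, so H is positive definite: a local minimum.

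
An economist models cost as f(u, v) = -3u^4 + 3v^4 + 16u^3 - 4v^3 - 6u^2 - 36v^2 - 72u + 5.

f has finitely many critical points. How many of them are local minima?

2

f separates as a function of u plus a function of v, so ∇f=0 decouples.
∂f/∂u = -12(u - 3)(u - 2)(u + 1) = 0 at u ∈ {-1, 2, 3}; ∂f/∂v = 12v(v - 3)(v + 2) = 0 at v ∈ {-2, 0, 3}.
The Hessian is diagonal: diag(f_uu, f_vv). Second derivatives: f_uu(-1)=-144, f_uu(2)=36, f_uu(3)=-48; f_vv(-2)=120, f_vv(0)=-72, f_vv(3)=180.
Local minima occur where both diagonal entries positive: (2, -2), (2, 3). Count: 2.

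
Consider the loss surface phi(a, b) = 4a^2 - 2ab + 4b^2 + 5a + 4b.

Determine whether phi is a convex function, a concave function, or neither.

phi is quadratic, so its Hessian is the constant matrix H = [[8, -2], [-2, 8]].
det(H) = 60, tr(H) = 16.
det(H) > 0 and tr(H) > 0, so H is positive definite everywhere: convex.

convex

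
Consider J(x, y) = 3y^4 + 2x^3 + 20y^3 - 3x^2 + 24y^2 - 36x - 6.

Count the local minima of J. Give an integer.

J separates as a function of x plus a function of y, so ∇J=0 decouples.
∂J/∂x = 6(x - 3)(x + 2) = 0 at x ∈ {-2, 3}; ∂J/∂y = 12y(y + 1)(y + 4) = 0 at y ∈ {-4, -1, 0}.
The Hessian is diagonal: diag(J_xx, J_yy). Second derivatives: J_xx(-2)=-30, J_xx(3)=30; J_yy(-4)=144, J_yy(-1)=-36, J_yy(0)=48.
Local minima occur where both diagonal entries positive: (3, -4), (3, 0). Count: 2.

2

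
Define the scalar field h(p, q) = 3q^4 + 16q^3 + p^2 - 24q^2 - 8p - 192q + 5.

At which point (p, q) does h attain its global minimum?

(4, 2)

h(p,q) separates as A(p) + B(q) + 5, so its minimum is min A + min B + 5.
A'(p) = 2p - 8 vanishes at p ∈ {4}; B'(q) = 12(q - 2)(q + 2)(q + 4) vanishes at q ∈ {-4, -2, 2}.
Local minima of A (where A''>0): A(4)=-16. Local minima of B: B(-4)=128, B(2)=-304.
So the global minimum of h is A(4) + B(2) + 5 = -16 − 304 + 5 = -315, attained at (4, 2).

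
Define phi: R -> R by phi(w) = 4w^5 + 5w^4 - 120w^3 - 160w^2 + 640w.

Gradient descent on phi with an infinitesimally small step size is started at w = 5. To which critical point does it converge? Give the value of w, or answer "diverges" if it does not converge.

phi'(w) = 20(w - 4)(w - 1)(w + 2)(w + 4), so phi'(5) = 5040.
Gradient descent moves in the -phi' direction, i.e. w is decreasing.
The nearest critical point in that direction is w = 4, where phi'' = 2880 > 0 (a local minimum). The iterate converges there.

4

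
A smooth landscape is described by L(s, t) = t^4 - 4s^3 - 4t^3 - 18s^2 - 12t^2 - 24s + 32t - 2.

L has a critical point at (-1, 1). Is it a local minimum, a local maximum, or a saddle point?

The mixed partial ∂²L/∂s∂t is 0, so the Hessian at any point is diag(L_ss, L_tt) = diag(-12(2s + 3), 12(t^2 - 2t - 2)).
At (-1, 1): H = diag(-12, -36).
Both eigenvalues are negative, so H is negative definite: a local maximum.

local maximum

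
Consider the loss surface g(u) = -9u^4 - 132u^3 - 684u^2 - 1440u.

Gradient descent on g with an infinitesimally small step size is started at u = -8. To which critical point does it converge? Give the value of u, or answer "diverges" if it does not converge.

diverges

g'(u) = -36(u + 2)(u + 4)(u + 5), so g'(-8) = 2592.
Gradient descent moves in the -g' direction, i.e. u is decreasing.
There is no critical point below u=-8, and g' keeps the same sign, so the iterate runs off to −∞.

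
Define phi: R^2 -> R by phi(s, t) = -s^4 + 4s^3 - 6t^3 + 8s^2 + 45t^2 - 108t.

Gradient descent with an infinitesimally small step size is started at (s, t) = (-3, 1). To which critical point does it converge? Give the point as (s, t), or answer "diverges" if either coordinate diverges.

phi is separable, so gradient descent decouples: s follows -∂phi/∂s, t follows -∂phi/∂t.
∂phi/∂s = -4s(s - 4)(s + 1); at s=-3 this is 168, so s decreases.
∂phi/∂t = -18(t - 3)(t - 2); at t=1 this is -36, so t increases.
The s-coordinate has no critical point in that direction and runs off to infinity.

diverges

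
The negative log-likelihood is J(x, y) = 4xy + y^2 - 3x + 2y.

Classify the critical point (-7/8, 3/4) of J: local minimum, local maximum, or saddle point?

The Hessian of J is constant: H = [[0, 4], [4, 2]].
det(H) = 0·2 − 4² = -16.
Since det(H) < 0, H is indefinite and the critical point is a saddle point.

saddle point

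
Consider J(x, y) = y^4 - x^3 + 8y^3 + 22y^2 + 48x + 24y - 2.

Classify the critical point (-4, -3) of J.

local minimum

The mixed partial ∂²J/∂x∂y is 0, so the Hessian at any point is diag(J_xx, J_yy) = diag(-6x, 4(3y^2 + 12y + 11)).
At (-4, -3): H = diag(24, 8).
Both eigenvalues are positive, so H is positive definite: a local minimum.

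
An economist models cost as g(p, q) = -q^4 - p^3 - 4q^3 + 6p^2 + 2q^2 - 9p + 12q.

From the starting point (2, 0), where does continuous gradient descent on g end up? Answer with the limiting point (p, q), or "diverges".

g is separable, so gradient descent decouples: p follows -∂g/∂p, q follows -∂g/∂q.
∂g/∂p = -3(p - 3)(p - 1); at p=2 this is 3, so p decreases.
∂g/∂q = -4(q - 1)(q + 1)(q + 3); at q=0 this is 12, so q decreases.
p converges to its nearest critical value 1 (a local min of the p-part); q converges to -1. The iterate converges to (1, -1).

(1, -1)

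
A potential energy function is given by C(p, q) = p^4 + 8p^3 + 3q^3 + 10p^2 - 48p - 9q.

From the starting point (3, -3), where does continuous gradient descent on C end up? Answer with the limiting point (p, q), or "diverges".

C is separable, so gradient descent decouples: p follows -∂C/∂p, q follows -∂C/∂q.
∂C/∂p = 4(p - 1)(p + 3)(p + 4); at p=3 this is 336, so p decreases.
∂C/∂q = 9(q - 1)(q + 1); at q=-3 this is 72, so q decreases.
The q-coordinate has no critical point in that direction and runs off to infinity.

diverges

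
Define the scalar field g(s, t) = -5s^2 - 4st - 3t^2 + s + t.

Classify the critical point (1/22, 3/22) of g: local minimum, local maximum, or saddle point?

local maximum

The Hessian of g is constant: H = [[-10, -4], [-4, -6]].
det(H) = (-10)·(-6) − (-4)² = 44.
det(H) > 0 and tr(H) = -16 < 0, so H is negative definite and the point is a local maximum.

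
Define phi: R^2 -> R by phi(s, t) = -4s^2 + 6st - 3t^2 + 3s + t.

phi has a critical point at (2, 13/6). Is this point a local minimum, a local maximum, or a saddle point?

The Hessian of phi is constant: H = [[-8, 6], [6, -6]].
det(H) = (-8)·(-6) − 6² = 12.
det(H) > 0 and tr(H) = -14 < 0, so H is negative definite and the point is a local maximum.

local maximum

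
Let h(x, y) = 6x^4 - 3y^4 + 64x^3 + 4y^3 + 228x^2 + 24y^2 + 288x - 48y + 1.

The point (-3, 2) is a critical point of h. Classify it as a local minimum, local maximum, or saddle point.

local maximum

The mixed partial ∂²h/∂x∂y is 0, so the Hessian at any point is diag(h_xx, h_yy) = diag(24(3x^2 + 16x + 19), 12(-3y^2 + 2y + 4)).
At (-3, 2): H = diag(-48, -48).
Both eigenvalues are negative, so H is negative definite: a local maximum.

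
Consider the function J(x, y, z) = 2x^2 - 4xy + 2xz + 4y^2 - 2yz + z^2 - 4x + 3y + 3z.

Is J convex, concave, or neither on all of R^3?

J is quadratic, so its Hessian is the constant matrix H = [[4, -4, 2], [-4, 8, -2], [2, -2, 2]].
Leading principal minors: 4, 16, 16.
All positive ⇒ H ≻ 0 ⇒ convex.

convex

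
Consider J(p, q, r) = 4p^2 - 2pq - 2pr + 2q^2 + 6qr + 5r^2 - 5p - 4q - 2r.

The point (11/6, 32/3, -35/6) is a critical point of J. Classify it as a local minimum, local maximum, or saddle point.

local minimum

The Hessian is constant: H = [[8, -2, -2], [-2, 4, 6], [-2, 6, 10]].
Leading principal minors: Δ₁ = 8, Δ₂ = 28, Δ₃ = 24.
All leading minors are positive, so H is positive definite: a local minimum.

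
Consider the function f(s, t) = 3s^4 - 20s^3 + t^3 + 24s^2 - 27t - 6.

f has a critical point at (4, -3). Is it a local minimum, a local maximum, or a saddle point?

saddle point

The mixed partial ∂²f/∂s∂t is 0, so the Hessian at any point is diag(f_ss, f_tt) = diag(12(3s^2 - 10s + 4), 6t).
At (4, -3): H = diag(144, -18).
The eigenvalues have opposite signs, so H is indefinite: a saddle point.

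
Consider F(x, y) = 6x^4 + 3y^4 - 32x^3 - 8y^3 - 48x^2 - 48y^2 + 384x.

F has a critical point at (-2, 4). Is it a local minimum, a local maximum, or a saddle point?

The mixed partial ∂²F/∂x∂y is 0, so the Hessian at any point is diag(F_xx, F_yy) = diag(24(3x^2 - 8x - 4), 12(3y^2 - 4y - 8)).
At (-2, 4): H = diag(576, 288).
Both eigenvalues are positive, so H is positive definite: a local minimum.

local minimum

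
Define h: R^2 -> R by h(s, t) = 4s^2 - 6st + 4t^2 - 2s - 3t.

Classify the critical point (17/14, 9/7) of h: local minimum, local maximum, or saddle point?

local minimum

The Hessian of h is constant: H = [[8, -6], [-6, 8]].
det(H) = 8·8 − (-6)² = 28.
det(H) > 0 and tr(H) = 16 > 0, so H is positive definite and the point is a local minimum.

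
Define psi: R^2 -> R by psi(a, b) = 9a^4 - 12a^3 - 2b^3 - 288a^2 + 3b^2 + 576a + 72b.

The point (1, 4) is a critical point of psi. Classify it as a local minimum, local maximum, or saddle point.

local maximum

The mixed partial ∂²psi/∂a∂b is 0, so the Hessian at any point is diag(psi_aa, psi_bb) = diag(36(3a^2 - 2a - 16), 6(-2b + 1)).
At (1, 4): H = diag(-540, -42).
Both eigenvalues are negative, so H is negative definite: a local maximum.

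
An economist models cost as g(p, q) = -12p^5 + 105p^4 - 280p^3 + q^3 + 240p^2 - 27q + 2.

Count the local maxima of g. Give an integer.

2

g separates as a function of p plus a function of q, so ∇g=0 decouples.
∂g/∂p = -60p(p - 4)(p - 2)(p - 1) = 0 at p ∈ {0, 1, 2, 4}; ∂g/∂q = 3(q - 3)(q + 3) = 0 at q ∈ {-3, 3}.
The Hessian is diagonal: diag(g_pp, g_qq). Second derivatives: g_pp(0)=480, g_pp(1)=-180, g_pp(2)=240, g_pp(4)=-1440; g_qq(-3)=-18, g_qq(3)=18.
Local maxima occur where both diagonal entries negative: (1, -3), (4, -3). Count: 2.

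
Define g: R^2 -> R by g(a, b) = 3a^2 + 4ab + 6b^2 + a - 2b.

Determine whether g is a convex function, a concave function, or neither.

g is quadratic, so its Hessian is the constant matrix H = [[6, 4], [4, 12]].
det(H) = 56, tr(H) = 18.
det(H) > 0 and tr(H) > 0, so H is positive definite everywhere: convex.

convex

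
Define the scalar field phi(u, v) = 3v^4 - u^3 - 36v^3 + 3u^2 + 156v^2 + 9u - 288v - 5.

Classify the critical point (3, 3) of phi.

local maximum

The mixed partial ∂²phi/∂u∂v is 0, so the Hessian at any point is diag(phi_uu, phi_vv) = diag(6(-u + 1), 12(3v^2 - 18v + 26)).
At (3, 3): H = diag(-12, -12).
Both eigenvalues are negative, so H is negative definite: a local maximum.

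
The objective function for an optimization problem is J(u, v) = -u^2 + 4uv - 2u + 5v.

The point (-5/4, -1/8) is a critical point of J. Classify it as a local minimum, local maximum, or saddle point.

saddle point

The Hessian of J is constant: H = [[-2, 4], [4, 0]].
det(H) = (-2)·0 − 4² = -16.
Since det(H) < 0, H is indefinite and the critical point is a saddle point.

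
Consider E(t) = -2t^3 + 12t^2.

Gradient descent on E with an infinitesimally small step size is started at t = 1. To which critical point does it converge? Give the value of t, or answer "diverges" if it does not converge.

E'(t) = -6t(t - 4), so E'(1) = 18.
Gradient descent moves in the -E' direction, i.e. t is decreasing.
The nearest critical point in that direction is t = 0, where E'' = 24 > 0 (a local minimum). The iterate converges there.

0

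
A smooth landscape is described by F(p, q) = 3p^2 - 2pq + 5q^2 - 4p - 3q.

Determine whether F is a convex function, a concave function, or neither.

F is quadratic, so its Hessian is the constant matrix H = [[6, -2], [-2, 10]].
det(H) = 56, tr(H) = 16.
det(H) > 0 and tr(H) > 0, so H is positive definite everywhere: convex.

convex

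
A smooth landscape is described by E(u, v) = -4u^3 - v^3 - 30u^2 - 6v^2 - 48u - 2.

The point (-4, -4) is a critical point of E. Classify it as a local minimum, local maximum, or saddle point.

local minimum

The mixed partial ∂²E/∂u∂v is 0, so the Hessian at any point is diag(E_uu, E_vv) = diag(-12(2u + 5), -6(v + 2)).
At (-4, -4): H = diag(36, 12).
Both eigenvalues are positive, so H is positive definite: a local minimum.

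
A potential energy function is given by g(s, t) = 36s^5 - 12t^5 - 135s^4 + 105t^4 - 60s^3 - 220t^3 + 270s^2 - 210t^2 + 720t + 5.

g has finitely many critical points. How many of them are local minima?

4

g separates as a function of s plus a function of t, so ∇g=0 decouples.
∂g/∂s = 180s(s - 3)(s - 1)(s + 1) = 0 at s ∈ {-1, 0, 1, 3}; ∂g/∂t = -60(t - 4)(t - 3)(t - 1)(t + 1) = 0 at t ∈ {-1, 1, 3, 4}.
The Hessian is diagonal: diag(g_ss, g_tt). Second derivatives: g_ss(-1)=-1440, g_ss(0)=540, g_ss(1)=-720, g_ss(3)=4320; g_tt(-1)=2400, g_tt(1)=-720, g_tt(3)=480, g_tt(4)=-900.
Local minima occur where both diagonal entries positive: (0, -1), (0, 3), (3, -1), (3, 3). Count: 4.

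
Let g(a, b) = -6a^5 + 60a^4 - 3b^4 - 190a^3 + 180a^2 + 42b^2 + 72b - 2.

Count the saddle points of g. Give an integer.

g separates as a function of a plus a function of b, so ∇g=0 decouples.
∂g/∂a = -30a(a - 4)(a - 3)(a - 1) = 0 at a ∈ {0, 1, 3, 4}; ∂g/∂b = -12(b - 3)(b + 1)(b + 2) = 0 at b ∈ {-2, -1, 3}.
The Hessian is diagonal: diag(g_aa, g_bb). Second derivatives: g_aa(0)=360, g_aa(1)=-180, g_aa(3)=180, g_aa(4)=-360; g_bb(-2)=-60, g_bb(-1)=48, g_bb(3)=-240.
Saddle points occur where the two diagonal entries have opposite signs: (0, -2), (0, 3), (1, -1), (3, -2), (3, 3), (4, -1). Count: 6.

6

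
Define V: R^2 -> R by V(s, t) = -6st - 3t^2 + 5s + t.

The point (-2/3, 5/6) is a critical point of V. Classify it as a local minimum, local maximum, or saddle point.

The Hessian of V is constant: H = [[0, -6], [-6, -6]].
det(H) = 0·(-6) − (-6)² = -36.
Since det(H) < 0, H is indefinite and the critical point is a saddle point.

saddle point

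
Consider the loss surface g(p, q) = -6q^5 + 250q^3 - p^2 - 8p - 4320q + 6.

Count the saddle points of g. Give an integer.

g separates as a function of p plus a function of q, so ∇g=0 decouples.
∂g/∂p = -2(p + 4) = 0 at p ∈ {-4}; ∂g/∂q = -30(q - 4)(q - 3)(q + 3)(q + 4) = 0 at q ∈ {-4, -3, 3, 4}.
The Hessian is diagonal: diag(g_pp, g_qq). Second derivatives: g_pp(-4)=-2; g_qq(-4)=1680, g_qq(-3)=-1260, g_qq(3)=1260, g_qq(4)=-1680.
Saddle points occur where the two diagonal entries have opposite signs: (-4, -4), (-4, 3). Count: 2.

2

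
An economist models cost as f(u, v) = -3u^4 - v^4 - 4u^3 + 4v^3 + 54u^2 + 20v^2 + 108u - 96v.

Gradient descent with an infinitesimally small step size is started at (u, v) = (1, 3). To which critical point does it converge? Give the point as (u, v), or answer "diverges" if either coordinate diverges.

(-1, 2)

f is separable, so gradient descent decouples: u follows -∂f/∂u, v follows -∂f/∂v.
∂f/∂u = -12(u - 3)(u + 1)(u + 3); at u=1 this is 192, so u decreases.
∂f/∂v = -4(v - 4)(v - 2)(v + 3); at v=3 this is 24, so v decreases.
u converges to its nearest critical value -1 (a local min of the u-part); v converges to 2. The iterate converges to (-1, 2).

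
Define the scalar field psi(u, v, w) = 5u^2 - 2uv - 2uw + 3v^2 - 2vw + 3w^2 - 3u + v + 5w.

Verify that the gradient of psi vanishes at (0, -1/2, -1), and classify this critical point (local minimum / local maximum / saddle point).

∇psi = (10u - 2v - 2w - 3, -2u + 6v - 2w + 1, -2u - 2v + 6w + 5); substituting (0, -1/2, -1) gives ∇psi = (0, 0, 0), so (0, -1/2, -1) is indeed a critical point.
The Hessian is constant: H = [[10, -2, -2], [-2, 6, -2], [-2, -2, 6]].
Leading principal minors: Δ₁ = 10, Δ₂ = 56, Δ₃ = 256.
All leading minors are positive, so H is positive definite: a local minimum.

local minimum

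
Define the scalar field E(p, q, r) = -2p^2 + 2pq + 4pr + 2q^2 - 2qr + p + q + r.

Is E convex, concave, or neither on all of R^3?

neither

E is quadratic, so its Hessian is the constant matrix H = [[-4, 2, 4], [2, 4, -2], [4, -2, 0]].
Leading principal minors: -4, -20, -80.
Neither pattern holds ⇒ H is indefinite ⇒ neither convex nor concave.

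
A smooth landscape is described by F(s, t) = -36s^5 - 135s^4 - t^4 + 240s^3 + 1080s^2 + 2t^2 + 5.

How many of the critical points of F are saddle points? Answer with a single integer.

F separates as a function of s plus a function of t, so ∇F=0 decouples.
∂F/∂s = -180s(s - 2)(s + 2)(s + 3) = 0 at s ∈ {-3, -2, 0, 2}; ∂F/∂t = -4t(t - 1)(t + 1) = 0 at t ∈ {-1, 0, 1}.
The Hessian is diagonal: diag(F_ss, F_tt). Second derivatives: F_ss(-3)=2700, F_ss(-2)=-1440, F_ss(0)=2160, F_ss(2)=-7200; F_tt(-1)=-8, F_tt(0)=4, F_tt(1)=-8.
Saddle points occur where the two diagonal entries have opposite signs: (-3, -1), (-3, 1), (-2, 0), (0, -1), (0, 1), (2, 0). Count: 6.

6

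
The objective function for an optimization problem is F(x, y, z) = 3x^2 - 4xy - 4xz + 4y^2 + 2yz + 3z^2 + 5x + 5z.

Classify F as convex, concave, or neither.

convex

F is quadratic, so its Hessian is the constant matrix H = [[6, -4, -4], [-4, 8, 2], [-4, 2, 6]].
Leading principal minors: 6, 32, 104.
All positive ⇒ H ≻ 0 ⇒ convex.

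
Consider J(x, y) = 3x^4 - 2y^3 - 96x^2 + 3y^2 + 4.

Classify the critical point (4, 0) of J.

local minimum

The mixed partial ∂²J/∂x∂y is 0, so the Hessian at any point is diag(J_xx, J_yy) = diag(12(3x^2 - 16), 6(-2y + 1)).
At (4, 0): H = diag(384, 6).
Both eigenvalues are positive, so H is positive definite: a local minimum.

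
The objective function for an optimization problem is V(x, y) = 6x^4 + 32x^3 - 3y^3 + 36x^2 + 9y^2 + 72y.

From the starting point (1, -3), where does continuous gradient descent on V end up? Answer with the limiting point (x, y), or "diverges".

(0, -2)

V is separable, so gradient descent decouples: x follows -∂V/∂x, y follows -∂V/∂y.
∂V/∂x = 24x(x + 1)(x + 3); at x=1 this is 192, so x decreases.
∂V/∂y = -9(y - 4)(y + 2); at y=-3 this is -63, so y increases.
x converges to its nearest critical value 0 (a local min of the x-part); y converges to -2. The iterate converges to (0, -2).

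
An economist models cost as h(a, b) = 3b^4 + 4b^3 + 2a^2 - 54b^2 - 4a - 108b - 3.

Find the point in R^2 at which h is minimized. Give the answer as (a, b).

h(a,b) separates as P(a) + Q(b) − 3, so its minimum is min P + min Q − 3.
P'(a) = 4a - 4 vanishes at a ∈ {1}; Q'(b) = 12(b - 3)(b + 1)(b + 3) vanishes at b ∈ {-3, -1, 3}.
Local minima of P (where P''>0): P(1)=-2. Local minima of Q: Q(-3)=-27, Q(3)=-459.
So the global minimum of h is P(1) + Q(3) − 3 = -2 − 459 − 3 = -464, attained at (1, 3).

(1, 3)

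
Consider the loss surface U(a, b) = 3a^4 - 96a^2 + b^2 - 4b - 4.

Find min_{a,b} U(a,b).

U(a,b) separates as P(a) + Q(b) − 4, so its minimum is min P + min Q − 4.
P'(a) = 12a(a - 4)(a + 4) vanishes at a ∈ {-4, 0, 4}; Q'(b) = 2b - 4 vanishes at b ∈ {2}.
Local minima of P (where P''>0): P(-4)=-768, P(4)=-768. Local minima of Q: Q(2)=-4.
So the global minimum of U is P(-4) + Q(2) − 4 = -768 − 4 − 4 = -776, attained at (-4, 2).

-776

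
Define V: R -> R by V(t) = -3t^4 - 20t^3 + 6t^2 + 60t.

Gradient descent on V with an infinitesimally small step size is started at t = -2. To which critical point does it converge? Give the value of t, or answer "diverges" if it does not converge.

-1

V'(t) = -12(t - 1)(t + 1)(t + 5), so V'(-2) = -108.
Gradient descent moves in the -V' direction, i.e. t is increasing.
The nearest critical point in that direction is t = -1, where V'' = 96 > 0 (a local minimum). The iterate converges there.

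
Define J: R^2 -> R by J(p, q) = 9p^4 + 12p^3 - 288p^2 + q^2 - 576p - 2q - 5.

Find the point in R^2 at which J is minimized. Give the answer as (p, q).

(4, 1)

J(p,q) separates as A(p) + B(q) − 5, so its minimum is min A + min B − 5.
A'(p) = 36(p - 4)(p + 1)(p + 4) vanishes at p ∈ {-4, -1, 4}; B'(q) = 2q - 2 vanishes at q ∈ {1}.
Local minima of A (where A''>0): A(-4)=-768, A(4)=-3840. Local minima of B: B(1)=-1.
So the global minimum of J is A(4) + B(1) − 5 = -3840 − 1 − 5 = -3846, attained at (4, 1).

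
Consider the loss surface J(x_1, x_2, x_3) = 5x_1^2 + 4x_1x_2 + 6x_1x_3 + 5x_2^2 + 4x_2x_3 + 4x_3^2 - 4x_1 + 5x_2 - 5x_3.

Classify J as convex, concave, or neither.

J is quadratic, so its Hessian is the constant matrix H = [[10, 4, 6], [4, 10, 4], [6, 4, 8]].
Leading principal minors: 10, 84, 344.
All positive ⇒ H ≻ 0 ⇒ convex.

convex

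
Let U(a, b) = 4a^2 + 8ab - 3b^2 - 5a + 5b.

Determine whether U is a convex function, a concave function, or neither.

U is quadratic, so its Hessian is the constant matrix H = [[8, 8], [8, -6]].
det(H) = -112, tr(H) = 2.
det(H) < 0, so H is indefinite: neither convex nor concave.

neither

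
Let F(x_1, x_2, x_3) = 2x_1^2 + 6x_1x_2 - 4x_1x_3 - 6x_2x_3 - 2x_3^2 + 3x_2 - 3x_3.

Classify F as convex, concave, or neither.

F is quadratic, so its Hessian is the constant matrix H = [[4, 6, -4], [6, 0, -6], [-4, -6, -4]].
Leading principal minors: 4, -36, 288.
Neither pattern holds ⇒ H is indefinite ⇒ neither convex nor concave.

neither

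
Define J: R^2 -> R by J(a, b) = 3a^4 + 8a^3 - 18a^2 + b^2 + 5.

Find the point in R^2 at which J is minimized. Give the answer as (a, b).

(-3, 0)

J(a,b) separates as P(a) + Q(b) + 5, so its minimum is min P + min Q + 5.
P'(a) = 12a(a - 1)(a + 3) vanishes at a ∈ {-3, 0, 1}; Q'(b) = 2b vanishes at b ∈ {0}.
Local minima of P (where P''>0): P(-3)=-135, P(1)=-7. Local minima of Q: Q(0)=0.
So the global minimum of J is P(-3) + Q(0) + 5 = -135 + 0 + 5 = -130, attained at (-3, 0).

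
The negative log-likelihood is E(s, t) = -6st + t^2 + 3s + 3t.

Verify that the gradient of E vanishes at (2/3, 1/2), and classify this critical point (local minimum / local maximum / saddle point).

saddle point

∇E = (-6t + 3, -6s + 2t + 3); substituting (2/3, 1/2) gives ∇E = (0, 0), so (2/3, 1/2) is indeed a critical point.
The Hessian of E is constant: H = [[0, -6], [-6, 2]].
det(H) = 0·2 − (-6)² = -36.
Since det(H) < 0, H is indefinite and the critical point is a saddle point.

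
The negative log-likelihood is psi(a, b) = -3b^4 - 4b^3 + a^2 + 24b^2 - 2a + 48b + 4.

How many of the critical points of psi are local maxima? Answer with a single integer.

0

psi separates as a function of a plus a function of b, so ∇psi=0 decouples.
∂psi/∂a = 2(a - 1) = 0 at a ∈ {1}; ∂psi/∂b = -12(b - 2)(b + 1)(b + 2) = 0 at b ∈ {-2, -1, 2}.
The Hessian is diagonal: diag(psi_aa, psi_bb). Second derivatives: psi_aa(1)=2; psi_bb(-2)=-48, psi_bb(-1)=36, psi_bb(2)=-144.
Local maxima occur where both diagonal entries negative: none. Count: 0.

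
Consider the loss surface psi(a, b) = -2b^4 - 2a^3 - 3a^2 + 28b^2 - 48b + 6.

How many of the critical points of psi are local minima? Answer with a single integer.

1

psi separates as a function of a plus a function of b, so ∇psi=0 decouples.
∂psi/∂a = -6a(a + 1) = 0 at a ∈ {-1, 0}; ∂psi/∂b = -8(b - 2)(b - 1)(b + 3) = 0 at b ∈ {-3, 1, 2}.
The Hessian is diagonal: diag(psi_aa, psi_bb). Second derivatives: psi_aa(-1)=6, psi_aa(0)=-6; psi_bb(-3)=-160, psi_bb(1)=32, psi_bb(2)=-40.
Local minima occur where both diagonal entries positive: (-1, 1). Count: 1.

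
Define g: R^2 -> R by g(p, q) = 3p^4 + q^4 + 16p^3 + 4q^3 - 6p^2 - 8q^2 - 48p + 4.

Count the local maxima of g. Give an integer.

g separates as a function of p plus a function of q, so ∇g=0 decouples.
∂g/∂p = 12(p - 1)(p + 1)(p + 4) = 0 at p ∈ {-4, -1, 1}; ∂g/∂q = 4q(q - 1)(q + 4) = 0 at q ∈ {-4, 0, 1}.
The Hessian is diagonal: diag(g_pp, g_qq). Second derivatives: g_pp(-4)=180, g_pp(-1)=-72, g_pp(1)=120; g_qq(-4)=80, g_qq(0)=-16, g_qq(1)=20.
Local maxima occur where both diagonal entries negative: (-1, 0). Count: 1.

1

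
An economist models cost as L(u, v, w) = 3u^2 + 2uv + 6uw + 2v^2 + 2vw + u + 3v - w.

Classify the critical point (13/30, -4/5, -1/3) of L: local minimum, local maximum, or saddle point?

The Hessian is constant: H = [[6, 2, 6], [2, 4, 2], [6, 2, 0]].
Leading principal minors: Δ₁ = 6, Δ₂ = 20, Δ₃ = -120.
The minors fit neither the all-positive nor the alternating-sign pattern, so H is indefinite: a saddle point.

saddle point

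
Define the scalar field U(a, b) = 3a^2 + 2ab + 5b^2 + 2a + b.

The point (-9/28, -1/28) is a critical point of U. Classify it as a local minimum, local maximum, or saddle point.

The Hessian of U is constant: H = [[6, 2], [2, 10]].
det(H) = 6·10 − 2² = 56.
det(H) > 0 and tr(H) = 16 > 0, so H is positive definite and the point is a local minimum.

local minimum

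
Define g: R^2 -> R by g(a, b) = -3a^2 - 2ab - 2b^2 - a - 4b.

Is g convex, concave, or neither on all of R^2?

g is quadratic, so its Hessian is the constant matrix H = [[-6, -2], [-2, -4]].
det(H) = 20, tr(H) = -10.
det(H) > 0 and tr(H) < 0, so H is negative definite everywhere: concave.

concave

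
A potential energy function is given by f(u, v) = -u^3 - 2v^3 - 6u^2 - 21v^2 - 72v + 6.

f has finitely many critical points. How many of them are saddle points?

f separates as a function of u plus a function of v, so ∇f=0 decouples.
∂f/∂u = -3u(u + 4) = 0 at u ∈ {-4, 0}; ∂f/∂v = -6(v + 3)(v + 4) = 0 at v ∈ {-4, -3}.
The Hessian is diagonal: diag(f_uu, f_vv). Second derivatives: f_uu(-4)=12, f_uu(0)=-12; f_vv(-4)=6, f_vv(-3)=-6.
Saddle points occur where the two diagonal entries have opposite signs: (-4, -3), (0, -4). Count: 2.

2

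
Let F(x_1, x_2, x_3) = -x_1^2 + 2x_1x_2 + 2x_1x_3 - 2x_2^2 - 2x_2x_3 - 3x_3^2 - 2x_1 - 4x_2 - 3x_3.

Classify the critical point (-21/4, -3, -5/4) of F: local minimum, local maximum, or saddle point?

local maximum

The Hessian is constant: H = [[-2, 2, 2], [2, -4, -2], [2, -2, -6]].
Leading principal minors: Δ₁ = -2, Δ₂ = 4, Δ₃ = -16.
The minors alternate sign starting negative (−, +, −), so H is negative definite: a local maximum.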